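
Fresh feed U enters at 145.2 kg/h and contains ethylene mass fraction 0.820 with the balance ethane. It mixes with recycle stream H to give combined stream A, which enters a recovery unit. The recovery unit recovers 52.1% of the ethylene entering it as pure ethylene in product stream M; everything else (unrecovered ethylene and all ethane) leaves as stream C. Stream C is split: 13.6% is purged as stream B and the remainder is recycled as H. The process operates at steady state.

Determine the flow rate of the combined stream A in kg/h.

395.3 kg/h

ethane enters only via U and leaves only via the purge: 145.2×0.180 = 0.136×(ethane in C), and the recovery unit passes all ethane, so ethane in A = ethane in C = 192.18 kg/h.
ethylene in A: m_A = 145.2×0.820 + (1−0.136)·(1−0.521)·m_A, so m_A = 119.06/0.5861 = 203.13 kg/h.
A = 203.13 + 192.18 = 395.31 kg/h.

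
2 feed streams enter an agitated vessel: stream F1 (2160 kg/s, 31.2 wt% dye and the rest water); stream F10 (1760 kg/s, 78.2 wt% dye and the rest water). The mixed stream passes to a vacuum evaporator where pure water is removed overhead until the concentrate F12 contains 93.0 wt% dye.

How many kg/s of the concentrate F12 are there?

2205 kg/s

dye entering = 2160×0.312 + 1760×0.782 = 2050.2 kg/s.
All dye reports to F12, so F12 = 2050.2/0.930 = 2204.6 kg/s.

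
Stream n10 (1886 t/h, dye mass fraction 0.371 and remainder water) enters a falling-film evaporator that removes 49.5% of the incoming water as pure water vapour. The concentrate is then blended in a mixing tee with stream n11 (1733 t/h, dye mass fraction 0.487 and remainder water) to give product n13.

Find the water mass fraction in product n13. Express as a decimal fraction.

Vapour removed = 0.495×0.629×1886 = 587.22 t/h; concentrate = 1298.8 t/h.
water reaching the mixer = 599.08 (from concentrate) + 1733×0.513 = 1488.1 t/h.
Product flow = 1298.8 + 1733 = 3031.8 t/h; water fraction = 0.491.

0.491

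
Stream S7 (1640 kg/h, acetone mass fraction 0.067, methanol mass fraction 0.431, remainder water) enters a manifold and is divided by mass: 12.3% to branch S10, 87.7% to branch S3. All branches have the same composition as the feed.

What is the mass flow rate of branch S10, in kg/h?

Branch S10 flow = 0.123×1640 = 201.72 kg/h.

201.7 kg/h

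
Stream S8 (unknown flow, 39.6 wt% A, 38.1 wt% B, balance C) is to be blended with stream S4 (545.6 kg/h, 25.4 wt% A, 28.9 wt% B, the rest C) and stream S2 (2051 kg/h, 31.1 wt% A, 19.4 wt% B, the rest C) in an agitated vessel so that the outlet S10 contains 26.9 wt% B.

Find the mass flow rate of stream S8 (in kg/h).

1276 kg/h

Let S8 be the unknown flow. Total out = 2596.6 + S8.
B balance: 555.57 + 0.381·S8 = 0.269·(2596.6 + S8)
(0.381 − 0.269)·S8 = 0.269×2596.6 − 555.57 = 142.91
S8 = 142.91 / 0.112 = 1276 kg/h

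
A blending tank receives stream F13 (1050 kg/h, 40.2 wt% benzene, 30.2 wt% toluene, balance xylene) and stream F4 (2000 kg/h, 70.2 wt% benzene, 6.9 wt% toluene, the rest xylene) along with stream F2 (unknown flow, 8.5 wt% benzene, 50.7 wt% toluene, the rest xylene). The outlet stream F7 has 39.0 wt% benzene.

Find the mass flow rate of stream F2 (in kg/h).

Let F2 be the unknown flow. Total out = 3050 + F2.
benzene balance: 1826.1 + 0.085·F2 = 0.390·(3050 + F2)
(0.085 − 0.390)·F2 = 0.390×3050 − 1826.1 = -636.6
F2 = -636.6 / -0.305 = 2087.2 kg/h

2087 kg/h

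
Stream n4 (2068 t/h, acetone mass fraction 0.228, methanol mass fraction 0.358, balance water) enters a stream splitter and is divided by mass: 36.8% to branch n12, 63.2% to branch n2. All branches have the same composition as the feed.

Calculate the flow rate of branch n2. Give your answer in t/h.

Branch n2 flow = 0.632×2068 = 1307 t/h.

1307 t/h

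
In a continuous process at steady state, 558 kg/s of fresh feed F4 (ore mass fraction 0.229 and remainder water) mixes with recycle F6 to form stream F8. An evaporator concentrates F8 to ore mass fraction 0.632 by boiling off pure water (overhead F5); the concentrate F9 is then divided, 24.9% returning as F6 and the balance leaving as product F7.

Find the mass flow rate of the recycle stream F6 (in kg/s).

Overall ore balance (none leaves overhead): ore in fresh feed = ore in product, i.e. 558×0.229 = (1−0.249)·F9·0.632.
F9 = 127.78/(0.632×0.751) = 269.22 kg/s.
Recycle F6 = 0.249×269.22 = 67.037 kg/s.

67.04 kg/s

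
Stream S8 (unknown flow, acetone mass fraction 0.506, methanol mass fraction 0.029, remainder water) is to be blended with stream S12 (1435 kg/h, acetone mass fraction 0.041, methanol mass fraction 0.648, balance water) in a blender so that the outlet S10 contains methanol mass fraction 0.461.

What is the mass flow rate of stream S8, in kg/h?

621.2 kg/h

Let S8 be the unknown flow. Total out = 1435 + S8.
methanol balance: 929.88 + 0.029·S8 = 0.461·(1435 + S8)
(0.029 − 0.461)·S8 = 0.461×1435 − 929.88 = -268.34
S8 = -268.34 / -0.432 = 621.17 kg/h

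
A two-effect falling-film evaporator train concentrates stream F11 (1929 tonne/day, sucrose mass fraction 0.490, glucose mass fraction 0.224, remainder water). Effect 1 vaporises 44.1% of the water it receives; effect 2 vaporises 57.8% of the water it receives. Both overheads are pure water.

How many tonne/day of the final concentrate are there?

water in feed = 1929×0.286 = 551.69 tonne/day.
After stage 1: water left = (1−0.441)×551.69 = 308.4; stream total = 1685.7 tonne/day.
After stage 2: water left = (1−0.578)×308.4 = 130.14; final concentrate = 1507.4 tonne/day.

1507 tonne/day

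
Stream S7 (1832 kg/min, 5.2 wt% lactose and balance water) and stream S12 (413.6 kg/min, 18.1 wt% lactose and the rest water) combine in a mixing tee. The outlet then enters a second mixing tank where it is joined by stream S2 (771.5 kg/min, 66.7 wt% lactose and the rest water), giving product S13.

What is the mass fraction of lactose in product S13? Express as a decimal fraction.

0.227

Overall, product flow = 3017.1 kg/min.
lactose in = 1832×0.052 + 413.6×0.181 + 771.5×0.667 = 684.72 kg/min.
lactose fraction in S13 = 0.227.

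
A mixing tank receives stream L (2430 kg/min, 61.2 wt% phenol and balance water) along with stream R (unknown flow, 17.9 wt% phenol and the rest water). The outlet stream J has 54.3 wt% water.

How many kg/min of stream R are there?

Let R be the unknown flow. Total out = 2430 + R.
water balance: 942.84 + 0.821·R = 0.543·(2430 + R)
(0.821 − 0.543)·R = 0.543×2430 − 942.84 = 376.65
R = 376.65 / 0.278 = 1354.9 kg/min

1355 kg/min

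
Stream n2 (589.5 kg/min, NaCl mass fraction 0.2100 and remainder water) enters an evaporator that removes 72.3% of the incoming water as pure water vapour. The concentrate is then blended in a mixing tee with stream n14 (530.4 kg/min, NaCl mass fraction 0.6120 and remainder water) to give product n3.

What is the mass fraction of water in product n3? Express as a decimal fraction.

0.4275

Vapour removed = 0.723×0.790×589.5 = 336.7 kg/min; concentrate = 252.8 kg/min.
water reaching the mixer = 129 (from concentrate) + 530.4×0.388 = 334.8 kg/min.
Product flow = 252.8 + 530.4 = 783.2 kg/min; water fraction = 0.4275.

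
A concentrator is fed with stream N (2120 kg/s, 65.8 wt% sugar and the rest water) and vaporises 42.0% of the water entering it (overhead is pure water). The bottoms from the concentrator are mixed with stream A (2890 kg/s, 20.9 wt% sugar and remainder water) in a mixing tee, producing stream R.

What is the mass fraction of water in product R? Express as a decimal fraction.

0.5752

Vapour removed = 0.420×0.342×2120 = 304.52 kg/s; concentrate = 1815.5 kg/s.
water reaching the mixer = 420.52 (from concentrate) + 2890×0.791 = 2706.5 kg/s.
Product flow = 1815.5 + 2890 = 4705.5 kg/s; water fraction = 0.5752.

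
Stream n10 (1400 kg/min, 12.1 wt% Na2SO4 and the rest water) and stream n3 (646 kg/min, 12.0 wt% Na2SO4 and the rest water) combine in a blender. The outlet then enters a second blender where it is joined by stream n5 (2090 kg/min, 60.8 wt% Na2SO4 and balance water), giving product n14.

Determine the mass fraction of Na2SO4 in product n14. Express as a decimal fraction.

Overall, product flow = 4136 kg/min.
Na2SO4 in = 1400×0.121 + 646×0.120 + 2090×0.608 = 1517.6 kg/min.
Na2SO4 fraction in n14 = 0.367.

0.367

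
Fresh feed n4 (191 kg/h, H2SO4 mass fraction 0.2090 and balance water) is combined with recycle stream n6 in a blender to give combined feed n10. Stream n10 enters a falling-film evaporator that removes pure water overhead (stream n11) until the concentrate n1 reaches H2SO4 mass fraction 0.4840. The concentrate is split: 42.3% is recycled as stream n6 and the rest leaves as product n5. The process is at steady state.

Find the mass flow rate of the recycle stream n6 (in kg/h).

Overall H2SO4 balance (none leaves overhead): H2SO4 in fresh feed = H2SO4 in product, i.e. 191×0.209 = (1−0.423)·n1·0.484.
n1 = 39.919/(0.484×0.577) = 142.94 kg/h.
Recycle n6 = 0.423×142.94 = 60.464 kg/h.

60.46 kg/h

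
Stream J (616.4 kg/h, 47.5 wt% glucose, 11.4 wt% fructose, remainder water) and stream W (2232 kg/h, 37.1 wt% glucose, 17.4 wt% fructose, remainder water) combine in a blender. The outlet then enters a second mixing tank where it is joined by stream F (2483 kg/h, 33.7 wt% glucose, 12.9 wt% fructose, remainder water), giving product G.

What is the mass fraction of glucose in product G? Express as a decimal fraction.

Overall, product flow = 5331.4 kg/h.
glucose in = 616.4×0.475 + 2232×0.371 + 2483×0.337 = 1957.6 kg/h.
glucose fraction in G = 0.367.

0.367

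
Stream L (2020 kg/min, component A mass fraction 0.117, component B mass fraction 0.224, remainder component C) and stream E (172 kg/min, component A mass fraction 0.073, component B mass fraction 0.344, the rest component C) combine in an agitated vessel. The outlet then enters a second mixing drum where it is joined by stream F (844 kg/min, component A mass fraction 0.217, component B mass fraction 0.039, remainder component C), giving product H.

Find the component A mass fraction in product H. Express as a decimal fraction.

Overall, product flow = 3036 kg/min.
component A in = 2020×0.117 + 172×0.073 + 844×0.217 = 432.04 kg/min.
component A fraction in H = 0.142.

0.142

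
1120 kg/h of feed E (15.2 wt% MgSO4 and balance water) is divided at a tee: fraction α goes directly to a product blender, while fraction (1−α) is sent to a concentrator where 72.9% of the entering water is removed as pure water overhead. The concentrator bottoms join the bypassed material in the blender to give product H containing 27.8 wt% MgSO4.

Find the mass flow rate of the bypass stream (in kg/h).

All 1120×0.152 = 170.24 kg/h of MgSO4 reaches H, so H = 170.24/0.278 = 612.37 kg/h and vapour = 507.63 kg/h.
The evaporator receives (1−α)·1120 of feed at 0.848 water and removes 0.729 of that water:
0.729×0.848×(1−α)×1120 = 507.63
(1−α) = 507.63/692.38 = 0.7332;  α = 0.2668.
Bypass flow = 0.2668×1120 = 298.85 kg/h.

298.9 kg/h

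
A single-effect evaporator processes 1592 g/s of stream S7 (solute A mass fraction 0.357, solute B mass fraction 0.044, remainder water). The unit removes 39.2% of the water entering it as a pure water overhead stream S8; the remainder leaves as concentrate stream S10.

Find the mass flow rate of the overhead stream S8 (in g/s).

373.8 g/s

water entering = 1592×0.599 = 953.61 g/s; overhead removed = 0.392×953.61 = 373.81 g/s.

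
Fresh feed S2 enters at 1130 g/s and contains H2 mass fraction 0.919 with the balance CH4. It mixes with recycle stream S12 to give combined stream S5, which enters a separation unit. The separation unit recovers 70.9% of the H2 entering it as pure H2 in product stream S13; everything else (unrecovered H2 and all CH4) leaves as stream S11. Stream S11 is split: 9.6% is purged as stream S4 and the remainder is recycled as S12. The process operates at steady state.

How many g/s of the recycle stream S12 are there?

1233 g/s

CH4 enters only via S2 and leaves only via the purge: 1130×0.081 = 0.096×(CH4 in S11), and the separation unit passes all CH4, so CH4 in S5 = CH4 in S11 = 953.44 g/s.
H2 in S5: m_A = 1130×0.919 + (1−0.096)·(1−0.709)·m_A, so m_A = 1038.5/0.7369 = 1409.2 g/s.
S11 = (1−0.709)×1409.2 + 953.44 = 1363.5 g/s.
Recycle S12 = (1−0.096)×1363.5 = 1232.6 g/s.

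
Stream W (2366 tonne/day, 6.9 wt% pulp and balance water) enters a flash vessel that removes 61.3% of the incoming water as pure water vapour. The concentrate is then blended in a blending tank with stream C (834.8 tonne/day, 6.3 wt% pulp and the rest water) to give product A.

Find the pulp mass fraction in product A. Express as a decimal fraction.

Vapour removed = 0.613×0.931×2366 = 1350.3 tonne/day; concentrate = 1015.7 tonne/day.
pulp reaching the mixer = 163.25 (from concentrate) + 834.8×0.063 = 215.85 tonne/day.
Product flow = 1015.7 + 834.8 = 1850.5 tonne/day; pulp fraction = 0.1166.

0.1166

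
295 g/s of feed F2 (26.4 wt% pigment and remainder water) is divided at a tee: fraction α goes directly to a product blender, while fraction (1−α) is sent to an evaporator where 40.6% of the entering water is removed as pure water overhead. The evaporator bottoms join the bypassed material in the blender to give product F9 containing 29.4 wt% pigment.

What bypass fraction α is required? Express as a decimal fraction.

All 295×0.264 = 77.88 g/s of pigment reaches F9, so F9 = 77.88/0.294 = 264.9 g/s and vapour = 30.102 g/s.
The evaporator receives (1−α)·295 of feed at 0.736 water and removes 0.406 of that water:
0.406×0.736×(1−α)×295 = 30.102
(1−α) = 30.102/88.151 = 0.3415;  α = 0.6585.

0.659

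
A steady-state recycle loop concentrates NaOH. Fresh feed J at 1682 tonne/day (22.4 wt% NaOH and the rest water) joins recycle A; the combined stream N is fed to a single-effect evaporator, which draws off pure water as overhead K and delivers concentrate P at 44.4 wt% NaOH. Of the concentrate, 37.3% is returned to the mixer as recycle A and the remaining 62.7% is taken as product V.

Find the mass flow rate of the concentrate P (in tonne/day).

Overall NaOH balance (none leaves overhead): NaOH in fresh feed = NaOH in product, i.e. 1682×0.224 = (1−0.373)·P·0.444.
P = 376.77/(0.444×0.627) = 1353.4 tonne/day.

1353 tonne/day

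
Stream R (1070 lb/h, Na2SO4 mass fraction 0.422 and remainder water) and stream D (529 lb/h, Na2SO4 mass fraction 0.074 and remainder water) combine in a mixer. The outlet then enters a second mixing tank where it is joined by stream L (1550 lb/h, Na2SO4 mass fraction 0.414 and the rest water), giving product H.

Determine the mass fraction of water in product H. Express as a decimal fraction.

Overall, product flow = 3149 lb/h.
water in = 1070×0.578 + 529×0.926 + 1550×0.586 = 2016.6 lb/h.
water fraction in H = 0.640.

0.640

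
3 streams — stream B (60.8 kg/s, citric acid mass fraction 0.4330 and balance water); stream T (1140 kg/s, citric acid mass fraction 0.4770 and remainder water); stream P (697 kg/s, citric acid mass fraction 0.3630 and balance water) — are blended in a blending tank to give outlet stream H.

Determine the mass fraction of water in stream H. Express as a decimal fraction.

Total flow out = 60.8 + 1140 + 697 = 1897.8 kg/s.
water in = 60.8×0.567 + 1140×0.523 + 697×0.637 = 1074.7 kg/s.
water mass fraction in H = 1074.7/1897.8 = 0.5663.

0.5663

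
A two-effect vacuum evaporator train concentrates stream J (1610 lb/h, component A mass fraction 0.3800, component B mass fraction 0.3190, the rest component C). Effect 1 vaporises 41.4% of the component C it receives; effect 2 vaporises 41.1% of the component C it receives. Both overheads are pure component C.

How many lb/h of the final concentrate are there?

1293 lb/h

component C in feed = 1610×0.301 = 484.61 lb/h.
After stage 1: component C left = (1−0.414)×484.61 = 283.98; stream total = 1409.4 lb/h.
After stage 2: component C left = (1−0.411)×283.98 = 167.27; final concentrate = 1292.7 lb/h.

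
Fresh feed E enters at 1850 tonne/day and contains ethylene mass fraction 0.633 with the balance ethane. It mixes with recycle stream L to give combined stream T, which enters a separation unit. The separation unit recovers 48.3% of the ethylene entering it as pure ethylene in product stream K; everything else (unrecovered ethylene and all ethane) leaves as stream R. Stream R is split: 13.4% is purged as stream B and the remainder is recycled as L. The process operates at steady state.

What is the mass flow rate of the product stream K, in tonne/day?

ethylene in T: m_A = 1850×0.633 + (1−0.134)·(1−0.483)·m_A, so m_A = 1171/0.5523 = 2120.4 tonne/day.
Product K = 0.483×2120.4 = 1024.2 tonne/day.

1024 tonne/day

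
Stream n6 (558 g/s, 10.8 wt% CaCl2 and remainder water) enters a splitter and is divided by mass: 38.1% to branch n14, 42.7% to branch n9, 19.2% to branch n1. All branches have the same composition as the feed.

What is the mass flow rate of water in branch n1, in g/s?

95.57 g/s

Branch n1 total = 0.192×558 = 107.14 g/s.
water in n1 = 0.892×107.14 = 95.565 g/s.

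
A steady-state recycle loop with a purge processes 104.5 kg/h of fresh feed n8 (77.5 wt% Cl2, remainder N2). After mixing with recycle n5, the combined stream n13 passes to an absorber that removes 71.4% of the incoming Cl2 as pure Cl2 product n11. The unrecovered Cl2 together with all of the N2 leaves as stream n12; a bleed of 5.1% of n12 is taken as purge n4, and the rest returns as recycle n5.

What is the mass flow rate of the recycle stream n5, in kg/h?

N2 enters only via n8 and leaves only via the purge: 104.5×0.225 = 0.051×(N2 in n12), and the absorber passes all N2, so N2 in n13 = N2 in n12 = 461.03 kg/h.
Cl2 in n13: m_A = 104.5×0.775 + (1−0.051)·(1−0.714)·m_A, so m_A = 80.987/0.7286 = 111.16 kg/h.
n12 = (1−0.714)×111.16 + 461.03 = 492.82 kg/h.
Recycle n5 = (1−0.051)×492.82 = 467.69 kg/h.

467.7 kg/h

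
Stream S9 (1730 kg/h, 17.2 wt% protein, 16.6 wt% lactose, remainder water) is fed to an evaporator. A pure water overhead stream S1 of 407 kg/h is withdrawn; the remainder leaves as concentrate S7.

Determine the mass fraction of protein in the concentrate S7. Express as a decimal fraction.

protein is not removed: 1730×0.172 = 297.56 kg/h of protein enters S7.
Concentrate = 1730 − 407 = 1323 kg/h.
Mass fraction = 297.56/1323 = 0.2249.

0.2249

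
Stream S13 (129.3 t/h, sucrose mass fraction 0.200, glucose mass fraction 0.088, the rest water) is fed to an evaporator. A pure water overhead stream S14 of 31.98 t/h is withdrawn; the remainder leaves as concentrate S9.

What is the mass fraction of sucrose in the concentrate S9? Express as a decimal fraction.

sucrose is not removed: 129.3×0.200 = 25.86 t/h of sucrose enters S9.
Concentrate = 129.3 − 31.98 = 97.32 t/h.
Mass fraction = 25.86/97.32 = 0.266.

0.266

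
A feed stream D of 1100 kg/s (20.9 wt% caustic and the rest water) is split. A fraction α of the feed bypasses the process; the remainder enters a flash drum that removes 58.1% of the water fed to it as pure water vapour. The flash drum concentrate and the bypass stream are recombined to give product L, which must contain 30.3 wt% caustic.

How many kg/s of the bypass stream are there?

All 1100×0.209 = 229.9 kg/s of caustic reaches L, so L = 229.9/0.303 = 758.75 kg/s and vapour = 341.25 kg/s.
The evaporator receives (1−α)·1100 of feed at 0.791 water and removes 0.581 of that water:
0.581×0.791×(1−α)×1100 = 341.25
(1−α) = 341.25/505.53 = 0.6750;  α = 0.3250.
Bypass flow = 0.3250×1100 = 357.45 kg/s.

357.5 kg/s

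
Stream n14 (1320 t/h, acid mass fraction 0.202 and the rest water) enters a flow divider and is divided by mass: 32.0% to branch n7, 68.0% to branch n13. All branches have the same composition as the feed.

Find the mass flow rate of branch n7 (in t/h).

Branch n7 flow = 0.320×1320 = 422.4 t/h.

422.4 t/h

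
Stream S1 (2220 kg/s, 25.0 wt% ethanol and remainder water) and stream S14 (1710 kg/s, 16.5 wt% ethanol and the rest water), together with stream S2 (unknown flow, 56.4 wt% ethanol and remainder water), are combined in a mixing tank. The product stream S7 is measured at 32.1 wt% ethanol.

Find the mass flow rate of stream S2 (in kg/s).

1746 kg/s

Let S2 be the unknown flow. Total out = 3930 + S2.
ethanol balance: 837.15 + 0.564·S2 = 0.321·(3930 + S2)
(0.564 − 0.321)·S2 = 0.321×3930 − 837.15 = 424.38
S2 = 424.38 / 0.243 = 1746.4 kg/s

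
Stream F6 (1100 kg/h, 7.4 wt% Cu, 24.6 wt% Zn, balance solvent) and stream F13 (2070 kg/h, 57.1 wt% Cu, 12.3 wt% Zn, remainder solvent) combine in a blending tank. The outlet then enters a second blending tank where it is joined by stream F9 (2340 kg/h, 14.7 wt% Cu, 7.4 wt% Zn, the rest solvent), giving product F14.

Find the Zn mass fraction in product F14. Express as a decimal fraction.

0.127

Overall, product flow = 5510 kg/h.
Zn in = 1100×0.246 + 2070×0.123 + 2340×0.074 = 698.37 kg/h.
Zn fraction in F14 = 0.127.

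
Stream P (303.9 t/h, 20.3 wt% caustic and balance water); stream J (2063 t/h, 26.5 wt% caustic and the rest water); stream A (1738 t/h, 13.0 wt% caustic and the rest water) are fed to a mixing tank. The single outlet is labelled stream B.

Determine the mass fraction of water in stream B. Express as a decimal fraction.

Total flow out = 303.9 + 2063 + 1738 = 4104.9 t/h.
water in = 303.9×0.797 + 2063×0.735 + 1738×0.870 = 3270.6 t/h.
water mass fraction in B = 3270.6/4104.9 = 0.797.

0.797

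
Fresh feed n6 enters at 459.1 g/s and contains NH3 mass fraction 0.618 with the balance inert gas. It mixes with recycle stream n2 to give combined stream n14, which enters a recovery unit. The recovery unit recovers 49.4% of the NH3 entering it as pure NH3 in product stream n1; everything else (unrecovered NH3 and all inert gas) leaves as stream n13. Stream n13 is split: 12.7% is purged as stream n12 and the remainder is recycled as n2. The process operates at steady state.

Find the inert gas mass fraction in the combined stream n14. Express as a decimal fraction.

0.731

inert gas enters only via n6 and leaves only via the purge: 459.1×0.382 = 0.127×(inert gas in n13), and the recovery unit passes all inert gas, so inert gas in n14 = inert gas in n13 = 1380.9 g/s.
NH3 in n14: m_A = 459.1×0.618 + (1−0.127)·(1−0.494)·m_A, so m_A = 283.72/0.5583 = 508.23 g/s.
n14 = 508.23 + 1380.9 = 1889.1 g/s.
inert gas fraction in n14 = 1380.9/1889.1 = 0.731.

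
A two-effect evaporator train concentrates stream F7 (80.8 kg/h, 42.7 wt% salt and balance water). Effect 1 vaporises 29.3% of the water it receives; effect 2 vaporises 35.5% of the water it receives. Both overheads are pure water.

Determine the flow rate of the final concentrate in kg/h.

55.61 kg/h

water in feed = 80.8×0.573 = 46.298 kg/h.
After stage 1: water left = (1−0.293)×46.298 = 32.733; stream total = 67.235 kg/h.
After stage 2: water left = (1−0.355)×32.733 = 21.113; final concentrate = 55.614 kg/h.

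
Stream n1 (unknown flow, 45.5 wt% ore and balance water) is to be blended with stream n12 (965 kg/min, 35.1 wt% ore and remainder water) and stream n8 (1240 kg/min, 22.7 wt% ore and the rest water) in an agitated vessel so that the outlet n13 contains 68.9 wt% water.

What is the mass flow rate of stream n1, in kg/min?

455.3 kg/min

Let n1 be the unknown flow. Total out = 2205 + n1.
water balance: 1584.8 + 0.545·n1 = 0.689·(2205 + n1)
(0.545 − 0.689)·n1 = 0.689×2205 − 1584.8 = -65.56
n1 = -65.56 / -0.144 = 455.28 kg/min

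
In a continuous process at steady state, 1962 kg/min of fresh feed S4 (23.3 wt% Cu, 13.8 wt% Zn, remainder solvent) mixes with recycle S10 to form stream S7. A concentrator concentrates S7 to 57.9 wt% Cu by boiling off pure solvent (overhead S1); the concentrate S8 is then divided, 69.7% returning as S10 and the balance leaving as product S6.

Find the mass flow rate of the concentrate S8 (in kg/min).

2606 kg/min

Overall Cu balance (none leaves overhead): Cu in fresh feed = Cu in product, i.e. 1962×0.233 = (1−0.697)·S8·0.579.
S8 = 457.15/(0.579×0.303) = 2605.8 kg/min.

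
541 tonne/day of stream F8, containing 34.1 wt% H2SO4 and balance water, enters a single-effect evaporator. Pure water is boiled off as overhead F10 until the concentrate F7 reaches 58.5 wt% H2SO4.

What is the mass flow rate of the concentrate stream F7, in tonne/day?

H2SO4 is conserved: 541×0.341 = 184.48 tonne/day all reports to the concentrate.
Concentrate = 184.48/(target fraction) = 315.35 tonne/day.

315.4 tonne/day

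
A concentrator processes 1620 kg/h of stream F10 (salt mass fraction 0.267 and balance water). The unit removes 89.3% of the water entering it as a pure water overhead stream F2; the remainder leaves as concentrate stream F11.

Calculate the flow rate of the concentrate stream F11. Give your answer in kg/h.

559.6 kg/h

water entering = 1620×0.733 = 1187.5 kg/h; overhead removed = 0.893×1187.5 = 1060.4 kg/h.
Concentrate = 1620 − 1060.4 = 559.6 kg/h.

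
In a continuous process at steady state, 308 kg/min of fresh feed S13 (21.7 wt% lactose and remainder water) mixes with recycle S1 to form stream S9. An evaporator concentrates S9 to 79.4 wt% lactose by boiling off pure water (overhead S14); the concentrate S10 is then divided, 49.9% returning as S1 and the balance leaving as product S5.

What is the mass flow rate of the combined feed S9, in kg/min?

391.8 kg/min

Overall lactose balance (none leaves overhead): lactose in fresh feed = lactose in product, i.e. 308×0.217 = (1−0.499)·S10·0.794.
S10 = 66.836/(0.794×0.501) = 168.02 kg/min.
Recycle S1 = 0.499×168.02 = 83.84 kg/min.
Combined feed S9 = 308 + 83.84 = 391.84 kg/min.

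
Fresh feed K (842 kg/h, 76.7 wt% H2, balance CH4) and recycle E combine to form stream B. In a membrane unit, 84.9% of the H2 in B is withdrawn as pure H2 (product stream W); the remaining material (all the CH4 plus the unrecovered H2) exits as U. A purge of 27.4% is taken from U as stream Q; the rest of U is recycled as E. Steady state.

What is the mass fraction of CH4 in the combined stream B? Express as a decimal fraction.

0.497

CH4 enters only via K and leaves only via the purge: 842×0.233 = 0.274×(CH4 in U), and the membrane unit passes all CH4, so CH4 in B = CH4 in U = 716.01 kg/h.
H2 in B: m_A = 842×0.767 + (1−0.274)·(1−0.849)·m_A, so m_A = 645.81/0.8904 = 725.33 kg/h.
B = 725.33 + 716.01 = 1441.3 kg/h.
CH4 fraction in B = 716.01/1441.3 = 0.497.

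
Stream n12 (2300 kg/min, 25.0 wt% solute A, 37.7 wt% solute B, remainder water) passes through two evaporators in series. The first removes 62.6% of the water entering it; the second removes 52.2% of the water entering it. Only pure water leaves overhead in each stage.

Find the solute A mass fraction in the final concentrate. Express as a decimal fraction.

0.360

water in feed = 2300×0.373 = 857.9 kg/min.
After stage 1: water left = (1−0.626)×857.9 = 320.85; stream total = 1763 kg/min.
After stage 2: water left = (1−0.522)×320.85 = 153.37; final concentrate = 1595.5 kg/min.
solute A fraction = 575/1595.5 = 0.360.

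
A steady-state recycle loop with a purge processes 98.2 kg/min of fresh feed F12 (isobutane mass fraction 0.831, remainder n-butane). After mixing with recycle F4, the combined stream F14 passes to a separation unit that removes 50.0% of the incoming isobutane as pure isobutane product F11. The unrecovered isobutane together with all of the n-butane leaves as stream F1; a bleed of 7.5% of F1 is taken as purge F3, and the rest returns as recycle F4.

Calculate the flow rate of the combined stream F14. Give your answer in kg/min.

n-butane enters only via F12 and leaves only via the purge: 98.2×0.169 = 0.075×(n-butane in F1), and the separation unit passes all n-butane, so n-butane in F14 = n-butane in F1 = 221.28 kg/min.
isobutane in F14: m_A = 98.2×0.831 + (1−0.075)·(1−0.500)·m_A, so m_A = 81.604/0.5375 = 151.82 kg/min.
F14 = 151.82 + 221.28 = 373.1 kg/min.

373.1 kg/min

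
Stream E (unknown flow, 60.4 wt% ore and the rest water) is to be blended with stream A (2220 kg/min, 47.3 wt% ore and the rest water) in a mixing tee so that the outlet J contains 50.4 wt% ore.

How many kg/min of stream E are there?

Let E be the unknown flow. Total out = 2220 + E.
ore balance: 1050.1 + 0.604·E = 0.504·(2220 + E)
(0.604 − 0.504)·E = 0.504×2220 − 1050.1 = 68.82
E = 68.82 / 0.100 = 688.2 kg/min

688.2 kg/min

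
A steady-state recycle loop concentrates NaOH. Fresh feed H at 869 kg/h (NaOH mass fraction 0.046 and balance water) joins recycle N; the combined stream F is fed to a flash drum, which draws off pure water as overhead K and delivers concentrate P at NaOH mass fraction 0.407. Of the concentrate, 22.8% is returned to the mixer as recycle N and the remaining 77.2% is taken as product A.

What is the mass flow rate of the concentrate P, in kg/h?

Overall NaOH balance (none leaves overhead): NaOH in fresh feed = NaOH in product, i.e. 869×0.046 = (1−0.228)·P·0.407.
P = 39.974/(0.407×0.772) = 127.22 kg/h.

127.2 kg/h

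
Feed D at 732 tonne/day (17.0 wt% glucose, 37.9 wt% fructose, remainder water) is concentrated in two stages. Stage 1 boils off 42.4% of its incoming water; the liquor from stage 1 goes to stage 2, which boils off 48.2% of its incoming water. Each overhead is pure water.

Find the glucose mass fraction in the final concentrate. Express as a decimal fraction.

water in feed = 732×0.451 = 330.13 tonne/day.
After stage 1: water left = (1−0.424)×330.13 = 190.16; stream total = 592.02 tonne/day.
After stage 2: water left = (1−0.482)×190.16 = 98.501; final concentrate = 500.37 tonne/day.
glucose fraction = 124.44/500.37 = 0.249.

0.249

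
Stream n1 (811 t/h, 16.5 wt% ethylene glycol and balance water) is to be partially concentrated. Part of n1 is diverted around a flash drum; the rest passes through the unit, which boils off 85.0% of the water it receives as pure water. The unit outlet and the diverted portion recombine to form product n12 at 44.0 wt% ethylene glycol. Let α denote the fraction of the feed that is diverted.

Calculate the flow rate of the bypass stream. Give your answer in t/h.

96.84 t/h

All 811×0.165 = 133.81 t/h of ethylene glycol reaches n12, so n12 = 133.81/0.440 = 304.12 t/h and vapour = 506.88 t/h.
The evaporator receives (1−α)·811 of feed at 0.835 water and removes 0.850 of that water:
0.850×0.835×(1−α)×811 = 506.88
(1−α) = 506.88/575.61 = 0.8806;  α = 0.1194.
Bypass flow = 0.1194×811 = 96.84 t/h.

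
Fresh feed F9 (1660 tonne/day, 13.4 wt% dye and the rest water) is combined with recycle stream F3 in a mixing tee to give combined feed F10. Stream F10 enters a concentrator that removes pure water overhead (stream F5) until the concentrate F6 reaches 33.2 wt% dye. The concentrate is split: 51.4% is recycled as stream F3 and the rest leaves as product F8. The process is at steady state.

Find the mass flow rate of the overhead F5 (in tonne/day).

990 tonne/day

Overall dye balance (none leaves overhead): dye in fresh feed = dye in product, i.e. 1660×0.134 = (1−0.514)·F6·0.332.
F6 = 222.44/(0.332×0.486) = 1378.6 tonne/day.
Recycle F3 = 0.514×1378.6 = 708.6 tonne/day.
Combined feed F10 = 1660 + 708.6 = 2368.6 tonne/day.
Overhead F5 = F10 − F6 = 2368.6 − 1378.6 = 990 tonne/day.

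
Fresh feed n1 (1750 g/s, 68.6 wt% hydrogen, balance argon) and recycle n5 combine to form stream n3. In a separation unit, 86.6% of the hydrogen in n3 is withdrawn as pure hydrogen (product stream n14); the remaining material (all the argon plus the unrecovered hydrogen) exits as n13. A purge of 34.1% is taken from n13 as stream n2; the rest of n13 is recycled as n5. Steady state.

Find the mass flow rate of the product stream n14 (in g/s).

hydrogen in n3: m_A = 1750×0.686 + (1−0.341)·(1−0.866)·m_A, so m_A = 1200.5/0.9117 = 1316.8 g/s.
Product n14 = 0.866×1316.8 = 1140.3 g/s.

1140 g/s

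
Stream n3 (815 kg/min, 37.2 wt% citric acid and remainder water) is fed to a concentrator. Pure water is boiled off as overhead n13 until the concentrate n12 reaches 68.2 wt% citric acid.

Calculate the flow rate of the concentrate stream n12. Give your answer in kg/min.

444.5 kg/min

citric acid is conserved: 815×0.372 = 303.18 kg/min all reports to the concentrate.
Concentrate = 303.18/(target fraction) = 444.55 kg/min.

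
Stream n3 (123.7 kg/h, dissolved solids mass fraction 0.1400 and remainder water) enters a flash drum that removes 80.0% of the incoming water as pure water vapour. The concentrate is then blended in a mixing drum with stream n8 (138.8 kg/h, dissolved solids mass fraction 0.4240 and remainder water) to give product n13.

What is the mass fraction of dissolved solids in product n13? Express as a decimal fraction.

0.4294

Vapour removed = 0.800×0.860×123.7 = 85.106 kg/h; concentrate = 38.594 kg/h.
dissolved solids reaching the mixer = 17.318 (from concentrate) + 138.8×0.424 = 76.169 kg/h.
Product flow = 38.594 + 138.8 = 177.39 kg/h; dissolved solids fraction = 0.4294.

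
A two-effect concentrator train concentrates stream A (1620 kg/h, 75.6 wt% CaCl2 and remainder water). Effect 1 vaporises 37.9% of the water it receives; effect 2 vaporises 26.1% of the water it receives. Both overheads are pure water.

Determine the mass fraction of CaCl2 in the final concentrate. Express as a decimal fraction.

0.871

water in feed = 1620×0.244 = 395.28 kg/h.
After stage 1: water left = (1−0.379)×395.28 = 245.47; stream total = 1470.2 kg/h.
After stage 2: water left = (1−0.261)×245.47 = 181.4; final concentrate = 1406.1 kg/h.
CaCl2 fraction = 1224.7/1406.1 = 0.871.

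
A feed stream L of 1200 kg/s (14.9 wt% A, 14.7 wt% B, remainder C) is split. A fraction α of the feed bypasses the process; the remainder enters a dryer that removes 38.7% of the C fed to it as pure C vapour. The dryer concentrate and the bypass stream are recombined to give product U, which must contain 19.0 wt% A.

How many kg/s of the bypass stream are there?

249.6 kg/s

All 1200×0.149 = 178.8 kg/s of A reaches U, so U = 178.8/0.190 = 941.05 kg/s and vapour = 258.95 kg/s.
The evaporator receives (1−α)·1200 of feed at 0.704 C and removes 0.387 of that C:
0.387×0.704×(1−α)×1200 = 258.95
(1−α) = 258.95/326.94 = 0.7920;  α = 0.2080.
Bypass flow = 0.2080×1200 = 249.55 kg/s.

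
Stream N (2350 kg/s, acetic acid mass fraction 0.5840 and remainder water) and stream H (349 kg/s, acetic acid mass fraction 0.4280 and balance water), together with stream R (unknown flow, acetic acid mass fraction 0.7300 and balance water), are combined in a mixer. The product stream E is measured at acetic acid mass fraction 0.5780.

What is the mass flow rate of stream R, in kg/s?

Let R be the unknown flow. Total out = 2699 + R.
acetic acid balance: 1521.8 + 0.730·R = 0.578·(2699 + R)
(0.730 − 0.578)·R = 0.578×2699 − 1521.8 = 38.25
R = 38.25 / 0.152 = 251.64 kg/s

251.6 kg/s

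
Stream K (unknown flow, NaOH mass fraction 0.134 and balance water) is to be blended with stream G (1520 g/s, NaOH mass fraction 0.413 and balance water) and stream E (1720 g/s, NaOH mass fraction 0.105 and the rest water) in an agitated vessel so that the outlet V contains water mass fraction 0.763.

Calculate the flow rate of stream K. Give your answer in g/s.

Let K be the unknown flow. Total out = 3240 + K.
water balance: 2431.6 + 0.866·K = 0.763·(3240 + K)
(0.866 − 0.763)·K = 0.763×3240 − 2431.6 = 40.48
K = 40.48 / 0.103 = 393.01 g/s

393 g/s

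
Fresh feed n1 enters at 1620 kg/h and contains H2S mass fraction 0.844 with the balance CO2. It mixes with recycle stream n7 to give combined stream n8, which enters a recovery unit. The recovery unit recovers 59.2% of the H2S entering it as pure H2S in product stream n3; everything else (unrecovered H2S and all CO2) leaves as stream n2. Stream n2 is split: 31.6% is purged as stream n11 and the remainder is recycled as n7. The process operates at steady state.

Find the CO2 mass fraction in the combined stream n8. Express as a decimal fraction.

0.297

CO2 enters only via n1 and leaves only via the purge: 1620×0.156 = 0.316×(CO2 in n2), and the recovery unit passes all CO2, so CO2 in n8 = CO2 in n2 = 799.75 kg/h.
H2S in n8: m_A = 1620×0.844 + (1−0.316)·(1−0.592)·m_A, so m_A = 1367.3/0.7209 = 1896.6 kg/h.
n8 = 1896.6 + 799.75 = 2696.3 kg/h.
CO2 fraction in n8 = 799.75/2696.3 = 0.297.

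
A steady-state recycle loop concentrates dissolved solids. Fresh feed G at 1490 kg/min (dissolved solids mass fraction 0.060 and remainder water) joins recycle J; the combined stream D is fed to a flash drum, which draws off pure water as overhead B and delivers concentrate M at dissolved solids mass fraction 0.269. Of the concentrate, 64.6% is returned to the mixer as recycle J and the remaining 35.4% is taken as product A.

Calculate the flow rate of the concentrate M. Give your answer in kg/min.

Overall dissolved solids balance (none leaves overhead): dissolved solids in fresh feed = dissolved solids in product, i.e. 1490×0.060 = (1−0.646)·M·0.269.
M = 89.4/(0.269×0.354) = 938.82 kg/min.

938.8 kg/min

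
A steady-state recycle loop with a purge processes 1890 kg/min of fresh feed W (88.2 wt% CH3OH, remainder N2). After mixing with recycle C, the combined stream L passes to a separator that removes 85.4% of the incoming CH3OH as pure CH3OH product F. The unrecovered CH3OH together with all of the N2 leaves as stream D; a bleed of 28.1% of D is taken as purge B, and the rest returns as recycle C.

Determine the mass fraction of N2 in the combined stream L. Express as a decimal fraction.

N2 enters only via W and leaves only via the purge: 1890×0.118 = 0.281×(N2 in D), and the separator passes all N2, so N2 in L = N2 in D = 793.67 kg/min.
CH3OH in L: m_A = 1890×0.882 + (1−0.281)·(1−0.854)·m_A, so m_A = 1667/0.8950 = 1862.5 kg/min.
L = 1862.5 + 793.67 = 2656.2 kg/min.
N2 fraction in L = 793.67/2656.2 = 0.2988.

0.2988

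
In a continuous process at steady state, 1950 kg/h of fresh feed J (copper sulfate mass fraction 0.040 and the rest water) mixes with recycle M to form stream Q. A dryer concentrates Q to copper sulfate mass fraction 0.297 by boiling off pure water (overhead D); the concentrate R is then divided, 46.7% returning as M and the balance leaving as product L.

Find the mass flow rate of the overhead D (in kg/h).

1687 kg/h

Overall copper sulfate balance (none leaves overhead): copper sulfate in fresh feed = copper sulfate in product, i.e. 1950×0.040 = (1−0.467)·R·0.297.
R = 78/(0.297×0.533) = 492.73 kg/h.
Recycle M = 0.467×492.73 = 230.11 kg/h.
Combined feed Q = 1950 + 230.11 = 2180.1 kg/h.
Overhead D = Q − R = 2180.1 − 492.73 = 1687.4 kg/h.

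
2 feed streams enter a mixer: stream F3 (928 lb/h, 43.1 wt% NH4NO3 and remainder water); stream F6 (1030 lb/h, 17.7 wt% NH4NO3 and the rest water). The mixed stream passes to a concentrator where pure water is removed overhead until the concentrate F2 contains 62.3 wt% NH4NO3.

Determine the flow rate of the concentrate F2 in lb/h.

934.6 lb/h

NH4NO3 entering = 928×0.431 + 1030×0.177 = 582.28 lb/h.
All NH4NO3 reports to F2, so F2 = 582.28/0.623 = 934.64 lb/h.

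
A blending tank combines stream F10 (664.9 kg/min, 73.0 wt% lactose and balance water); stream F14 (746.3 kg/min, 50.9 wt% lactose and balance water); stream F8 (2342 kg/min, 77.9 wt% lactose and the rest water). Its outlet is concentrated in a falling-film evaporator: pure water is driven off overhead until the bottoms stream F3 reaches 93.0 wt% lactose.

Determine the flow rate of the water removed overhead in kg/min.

861.1 kg/min

lactose entering = 664.9×0.730 + 746.3×0.509 + 2342×0.779 = 2689.7 kg/min.
All lactose reports to F3, so F3 = 2689.7/0.930 = 2892.1 kg/min.
Total feed = 3753.2 kg/min; overhead = 3753.2 − 2892.1 = 861.09 kg/min.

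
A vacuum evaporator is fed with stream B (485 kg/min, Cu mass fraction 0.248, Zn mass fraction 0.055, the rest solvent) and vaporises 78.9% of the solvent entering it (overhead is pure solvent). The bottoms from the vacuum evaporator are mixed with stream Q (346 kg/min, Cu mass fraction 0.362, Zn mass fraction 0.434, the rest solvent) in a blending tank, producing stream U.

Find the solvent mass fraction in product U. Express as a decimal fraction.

Vapour removed = 0.789×0.697×485 = 266.72 kg/min; concentrate = 218.28 kg/min.
solvent reaching the mixer = 71.327 (from concentrate) + 346×0.204 = 141.91 kg/min.
Product flow = 218.28 + 346 = 564.28 kg/min; solvent fraction = 0.251.

0.251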